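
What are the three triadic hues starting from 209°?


Triadic: equally spaced at 120° intervals
H1 = 209°
H2 = (209 + 120) mod 360 = 329°
H3 = (209 + 240) mod 360 = 89°
Triadic = 209°, 329°, 89°


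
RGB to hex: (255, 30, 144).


R = 255 → FF (hex)
G = 30 → 1E (hex)
B = 144 → 90 (hex)
Hex = #FF1E90


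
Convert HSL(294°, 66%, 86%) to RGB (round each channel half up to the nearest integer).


H=294°, S=0.66, L=0.86
C = (1-|2L-1|)×S = (1-|0.72|)×0.66 = 0.1848
H' = H/60 = 294/60 ≈ 4.9000; X = C×(1-|H' mod 2 - 1|) = 0.16632
m = L - C/2 = 0.86 - 0.0924 = 0.7676
Sector ⌊H'⌋ = 4 → (R',G',B') = (0.16632, 0.0, 0.1848)
RGB = ((R'+m)×255, (G'+m)×255, (B'+m)×255) = (238.1496, 195.738, 242.862)
Round half up → RGB(238, 196, 243)


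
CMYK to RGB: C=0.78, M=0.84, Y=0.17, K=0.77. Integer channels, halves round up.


R = 255 × (1-C) × (1-K) = 255 × 0.22 × 0.23 = 12.903 → 13
G = 255 × (1-M) × (1-K) = 255 × 0.16 × 0.23 = 9.384 → 9
B = 255 × (1-Y) × (1-K) = 255 × 0.83 × 0.23 = 48.6795 → 49
= RGB(13, 9, 49)


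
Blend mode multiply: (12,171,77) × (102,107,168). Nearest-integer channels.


Multiply: C = A×B/255, rounded to nearest integer
R: 12×102/255 = 1224/255 ≈ 4.800 → 5
G: 171×107/255 = 18297/255 ≈ 71.753 → 72
B: 77×168/255 = 12936/255 ≈ 50.729 → 51
= RGB(5, 72, 51)


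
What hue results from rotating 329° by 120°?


New hue = (H + rotation) mod 360
New hue = (329 + 120) mod 360
= 449 mod 360
= 89°


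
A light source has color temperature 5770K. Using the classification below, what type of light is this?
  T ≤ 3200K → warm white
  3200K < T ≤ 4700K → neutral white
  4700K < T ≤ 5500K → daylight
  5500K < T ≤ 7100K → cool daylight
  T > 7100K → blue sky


Temperature: 5770K
5500K < 5770K ≤ 7100K → cool daylight
Classification: cool daylight


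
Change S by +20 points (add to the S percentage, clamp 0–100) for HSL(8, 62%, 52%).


Original S = 62%
Adjustment = +20 percentage points
New S = 62 + (20) = 82
Clamp to [0, 100] → 82
= HSL(8°, 82%, 52%)


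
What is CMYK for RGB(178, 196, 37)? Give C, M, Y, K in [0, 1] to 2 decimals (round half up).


R'=178/255≈0.6980, G'=196/255≈0.7686, B'=37/255≈0.1451
K = 1 - max(R',G',B') = 1 - 196/255 = 59/255 = 0.23137… → 0.23
(1-R'-K)/(1-K) simplifies to (max-R)/max with max = 196:
C = (196-178)/196 = 18/196 = 0.09183… → 0.09
M = (196-196)/196 = 0/196 = 0 → 0.00
Y = (196-37)/196 = 159/196 = 0.81122… → 0.81
= CMYK(0.09, 0.00, 0.81, 0.23)


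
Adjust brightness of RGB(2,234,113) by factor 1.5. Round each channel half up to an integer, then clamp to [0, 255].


Multiply each channel by 1.5, round half up, clamp to [0, 255]
R: 2×1.5 = 3
G: 234×1.5 = 351 → clamp → 255
B: 113×1.5 = 169.5 → round → 170
= RGB(3, 255, 170)


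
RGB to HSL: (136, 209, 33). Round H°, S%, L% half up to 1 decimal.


Normalize: R'=136/255≈0.5333, G'=209/255≈0.8196, B'=33/255≈0.1294
Max=209/255, Min=33/255, Δ=Max-Min=176/255
L = (Max+Min)/2 = (209+33)/510 = 242/510 = 0.47450… → L = 47.5%
L ≤ 0.5 → S = Δ/(Max+Min) = 176/(209+33) = 176/242 = 0.72727… → S = 72.7%
(the 1/255 factors cancel in S and H, so raw channel differences can be used)
Max is G' → H = 60 × ((B-R)/Δ + 2) = 60 × ((33-136)/176 + 2)
  -103/176 + 2 = -0.5852… + 2 = 1.4147…
  H = 60 × 1.4147… = 84.886…° → H = 84.9°
= HSL(84.9°, 72.7%, 47.5%)


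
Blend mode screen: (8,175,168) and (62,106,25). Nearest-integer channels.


Screen: C = 255 - (255-A)×(255-B)/255, rounded to nearest integer
R: 255 - (255-8)×(255-62)/255 = 255 - 47671/255 ≈ 255 - 186.945 = 68.055 → 68
G: 255 - (255-175)×(255-106)/255 = 255 - 11920/255 ≈ 255 - 46.745 = 208.255 → 208
B: 255 - (255-168)×(255-25)/255 = 255 - 20010/255 ≈ 255 - 78.471 = 176.529 → 177
= RGB(68, 208, 177)


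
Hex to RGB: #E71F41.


E7 → 231 (R)
1F → 31 (G)
41 → 65 (B)
= RGB(231, 31, 65)


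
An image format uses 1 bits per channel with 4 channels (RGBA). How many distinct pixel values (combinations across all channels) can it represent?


Total bits = 1 bits/channel × 4 channels = 4 bits
Distinct pixel values = 2^4
= 16 pixel values


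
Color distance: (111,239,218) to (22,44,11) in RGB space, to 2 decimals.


d = √[(R₁-R₂)² + (G₁-G₂)² + (B₁-B₂)²]
d = √[(111-22)² + (239-44)² + (218-11)²]
d = √[7921 + 38025 + 42849]
d = √88795
d ≈ 297.98


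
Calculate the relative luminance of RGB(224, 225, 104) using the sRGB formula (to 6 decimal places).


Linearize each channel (sRGB transfer function): c = v/255; c_lin = c/12.92 if c ≤ 0.04045, else ((c+0.055)/1.055)^2.4
  R: 224/255 ≈ 0.878431 > 0.04045 → ((0.878431+0.055)/1.055)^2.4 ≈ 0.745404
  G: 225/255 ≈ 0.882353 > 0.04045 → ((0.882353+0.055)/1.055)^2.4 ≈ 0.752942
  B: 104/255 ≈ 0.407843 > 0.04045 → ((0.407843+0.055)/1.055)^2.4 ≈ 0.138432
R_lin = 0.745404, G_lin = 0.752942, B_lin = 0.138432
L = 0.2126×R + 0.7152×G + 0.0722×B
L = 0.2126×0.745404 + 0.7152×0.752942 + 0.0722×0.138432
L ≈ 0.706972


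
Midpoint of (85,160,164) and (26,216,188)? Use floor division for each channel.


Midpoint: each channel = ⌊(C₁+C₂)/2⌋
R: ⌊(85+26)/2⌋ = 55
G: ⌊(160+216)/2⌋ = 188
B: ⌊(164+188)/2⌋ = 176
= RGB(55, 188, 176)


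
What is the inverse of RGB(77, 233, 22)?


Invert: (255-R, 255-G, 255-B)
R: 255-77 = 178
G: 255-233 = 22
B: 255-22 = 233
= RGB(178, 22, 233)


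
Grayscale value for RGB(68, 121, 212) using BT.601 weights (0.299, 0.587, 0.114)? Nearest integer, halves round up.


Gray = 0.299×R + 0.587×G + 0.114×B
Gray = 0.299×68 + 0.587×121 + 0.114×212
Gray = 20.332 + 71.027 + 24.168
Gray = 115.527 → round half up → 116
Gray = 116


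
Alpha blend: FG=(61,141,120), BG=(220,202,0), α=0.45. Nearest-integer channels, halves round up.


C = α×F + (1-α)×B, with 1-α = 0.55
R: 0.45×61 + 0.55×220 = 27.45 + 121.00 = 148.45 → 148
G: 0.45×141 + 0.55×202 = 63.45 + 111.10 = 174.55 → 175
B: 0.45×120 + 0.55×0 = 54.00 + 0.00 = 54.00 → 54
= RGB(148, 175, 54)


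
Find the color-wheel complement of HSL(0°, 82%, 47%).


Complement = opposite side of color wheel = hue + 180°
H' = (0 + 180) mod 360 = 180°
S and L unchanged.
= HSL(180°, 82%, 47%)


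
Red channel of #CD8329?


Color: #CD8329
R = CD = 205
G = 83 = 131
B = 29 = 41
Red = 205


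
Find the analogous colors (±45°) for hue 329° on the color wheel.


Base hue: 329°
Left analog: (329 - 45) mod 360 = 284°
Right analog: (329 + 45) mod 360 = 14°
Analogous hues = 284° and 14°


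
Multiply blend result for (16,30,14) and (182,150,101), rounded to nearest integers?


Multiply: C = A×B/255, rounded to nearest integer
R: 16×182/255 = 2912/255 ≈ 11.420 → 11
G: 30×150/255 = 4500/255 ≈ 17.647 → 18
B: 14×101/255 = 1414/255 ≈ 5.545 → 6
= RGB(11, 18, 6)


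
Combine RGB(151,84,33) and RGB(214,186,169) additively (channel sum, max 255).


Additive: each channel = min(255, C₁+C₂)
R: 151+214 = 365 → 255
G: 84+186 = 270 → 255
B: 33+169 = 202 → 202
= RGB(255, 255, 202)


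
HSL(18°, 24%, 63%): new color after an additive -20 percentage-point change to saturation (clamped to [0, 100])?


Original S = 24%
Adjustment = -20 percentage points
New S = 24 + (-20) = 4
Clamp to [0, 100] → 4
= HSL(18°, 4%, 63%)


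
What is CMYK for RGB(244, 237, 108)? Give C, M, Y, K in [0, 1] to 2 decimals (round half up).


R'=244/255≈0.9569, G'=237/255≈0.9294, B'=108/255≈0.4235
K = 1 - max(R',G',B') = 1 - 244/255 = 11/255 = 0.04313… → 0.04
(1-R'-K)/(1-K) simplifies to (max-R)/max with max = 244:
C = (244-244)/244 = 0/244 = 0 → 0.00
M = (244-237)/244 = 7/244 = 0.02868… → 0.03
Y = (244-108)/244 = 136/244 = 0.55737… → 0.56
= CMYK(0.00, 0.03, 0.56, 0.04)


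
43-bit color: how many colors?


Colors = 2^bits = 2^43
= 8,796,093,022,208 colors


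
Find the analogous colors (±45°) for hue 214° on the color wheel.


Base hue: 214°
Left analog: (214 - 45) mod 360 = 169°
Right analog: (214 + 45) mod 360 = 259°
Analogous hues = 169° and 259°


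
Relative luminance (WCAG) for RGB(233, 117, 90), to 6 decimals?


Linearize each channel (sRGB transfer function): c = v/255; c_lin = c/12.92 if c ≤ 0.04045, else ((c+0.055)/1.055)^2.4
  R: 233/255 ≈ 0.913725 > 0.04045 → ((0.913725+0.055)/1.055)^2.4 ≈ 0.814847
  G: 117/255 ≈ 0.458824 > 0.04045 → ((0.458824+0.055)/1.055)^2.4 ≈ 0.177888
  B: 90/255 ≈ 0.352941 > 0.04045 → ((0.352941+0.055)/1.055)^2.4 ≈ 0.102242
R_lin = 0.814847, G_lin = 0.177888, B_lin = 0.102242
L = 0.2126×R + 0.7152×G + 0.0722×B
L = 0.2126×0.814847 + 0.7152×0.177888 + 0.0722×0.102242
L ≈ 0.307844


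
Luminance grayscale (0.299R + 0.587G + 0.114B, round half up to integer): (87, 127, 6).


Gray = 0.299×R + 0.587×G + 0.114×B
Gray = 0.299×87 + 0.587×127 + 0.114×6
Gray = 26.013 + 74.549 + 0.684
Gray = 101.246 → round half up → 101
Gray = 101


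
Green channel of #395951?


Color: #395951
R = 39 = 57
G = 59 = 89
B = 51 = 81
Green = 89


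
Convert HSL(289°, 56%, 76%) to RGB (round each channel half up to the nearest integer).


H=289°, S=0.56, L=0.76
C = (1-|2L-1|)×S = (1-|0.52|)×0.56 = 0.2688
H' = H/60 = 289/60 ≈ 4.8167; X = C×(1-|H' mod 2 - 1|) = 0.21952
m = L - C/2 = 0.76 - 0.1344 = 0.6256
Sector ⌊H'⌋ = 4 → (R',G',B') = (0.21952, 0.0, 0.2688)
RGB = ((R'+m)×255, (G'+m)×255, (B'+m)×255) = (215.5056, 159.528, 228.072)
Round half up → RGB(216, 160, 228)


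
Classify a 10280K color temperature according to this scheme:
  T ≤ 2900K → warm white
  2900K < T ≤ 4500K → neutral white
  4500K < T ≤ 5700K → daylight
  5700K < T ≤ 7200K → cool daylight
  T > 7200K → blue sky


Temperature: 10280K
10280K > 7200K → blue sky
Classification: blue sky


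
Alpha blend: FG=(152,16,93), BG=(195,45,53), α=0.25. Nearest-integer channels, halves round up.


C = α×F + (1-α)×B, with 1-α = 0.75
R: 0.25×152 + 0.75×195 = 38.00 + 146.25 = 184.25 → 184
G: 0.25×16 + 0.75×45 = 4.00 + 33.75 = 37.75 → 38
B: 0.25×93 + 0.75×53 = 23.25 + 39.75 = 63.00 → 63
= RGB(184, 38, 63)


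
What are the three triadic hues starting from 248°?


Triadic: equally spaced at 120° intervals
H1 = 248°
H2 = (248 + 120) mod 360 = 8°
H3 = (248 + 240) mod 360 = 128°
Triadic = 248°, 8°, 128°


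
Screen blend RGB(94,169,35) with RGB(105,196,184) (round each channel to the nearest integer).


Screen: C = 255 - (255-A)×(255-B)/255, rounded to nearest integer
R: 255 - (255-94)×(255-105)/255 = 255 - 24150/255 ≈ 255 - 94.706 = 160.294 → 160
G: 255 - (255-169)×(255-196)/255 = 255 - 5074/255 ≈ 255 - 19.898 = 235.102 → 235
B: 255 - (255-35)×(255-184)/255 = 255 - 15620/255 ≈ 255 - 61.255 = 193.745 → 194
= RGB(160, 235, 194)


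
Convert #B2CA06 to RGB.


B2 → 178 (R)
CA → 202 (G)
06 → 6 (B)
= RGB(178, 202, 6)


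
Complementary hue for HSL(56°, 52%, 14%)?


Complement = opposite side of color wheel = hue + 180°
H' = (56 + 180) mod 360 = 236°
S and L unchanged.
= HSL(236°, 52%, 14%)


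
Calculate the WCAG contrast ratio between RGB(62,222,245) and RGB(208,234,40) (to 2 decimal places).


Linearize each sRGB channel c=v/255: c/12.92 if c ≤ 0.04045 else ((c+0.055)/1.055)^2.4
L = 0.2126×R_lin + 0.7152×G_lin + 0.0722×B_lin
Color 1 (62,222,245):
  R=62: 62/255≈0.2431 > 0.04045 → ((0.2431+0.055)/1.055)^2.4 ≈ 0.04817
  G=222: 222/255≈0.8706 > 0.04045 → ((0.8706+0.055)/1.055)^2.4 ≈ 0.73046
  B=245: 245/255≈0.9608 > 0.04045 → ((0.9608+0.055)/1.055)^2.4 ≈ 0.91310
  L1 = 0.2126×0.04817 + 0.7152×0.73046 + 0.0722×0.91310 ≈ 0.59859
Color 2 (208,234,40):
  R=208: 208/255≈0.8157 > 0.04045 → ((0.8157+0.055)/1.055)^2.4 ≈ 0.63076
  G=234: 234/255≈0.9176 > 0.04045 → ((0.9176+0.055)/1.055)^2.4 ≈ 0.82279
  B=40: 40/255≈0.1569 > 0.04045 → ((0.1569+0.055)/1.055)^2.4 ≈ 0.02122
  L2 = 0.2126×0.63076 + 0.7152×0.82279 + 0.0722×0.02122 ≈ 0.72409
Lighter = 0.72409, Darker = 0.59859
Ratio = (L_lighter + 0.05) / (L_darker + 0.05)
Ratio = (0.72409 + 0.05) / (0.59859 + 0.05) = 0.77409 / 0.64859 ≈ 1.1935
Ratio ≈ 1.19:1


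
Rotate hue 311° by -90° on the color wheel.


New hue = (H + rotation) mod 360
New hue = (311 -90) mod 360
= 221 mod 360
= 221°


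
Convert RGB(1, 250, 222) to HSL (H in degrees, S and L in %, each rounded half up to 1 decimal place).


Normalize: R'=1/255≈0.0039, G'=250/255≈0.9804, B'=222/255≈0.8706
Max=250/255, Min=1/255, Δ=Max-Min=249/255
L = (Max+Min)/2 = (250+1)/510 = 251/510 = 0.49215… → L = 49.2%
L ≤ 0.5 → S = Δ/(Max+Min) = 249/(250+1) = 249/251 = 0.99203… → S = 99.2%
(the 1/255 factors cancel in S and H, so raw channel differences can be used)
Max is G' → H = 60 × ((B-R)/Δ + 2) = 60 × ((222-1)/249 + 2)
  221/249 + 2 = 0.8875… + 2 = 2.8875…
  H = 60 × 2.8875… = 173.253…° → H = 173.3°
= HSL(173.3°, 99.2%, 49.2%)


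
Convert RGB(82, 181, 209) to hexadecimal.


R = 82 → 52 (hex)
G = 181 → B5 (hex)
B = 209 → D1 (hex)
Hex = #52B5D1


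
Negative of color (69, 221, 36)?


Invert: (255-R, 255-G, 255-B)
R: 255-69 = 186
G: 255-221 = 34
B: 255-36 = 219
= RGB(186, 34, 219)


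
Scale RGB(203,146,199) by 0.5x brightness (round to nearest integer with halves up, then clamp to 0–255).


Multiply each channel by 0.5, round half up, clamp to [0, 255]
R: 203×0.5 = 101.5 → round → 102
G: 146×0.5 = 73
B: 199×0.5 = 99.5 → round → 100
= RGB(102, 73, 100)


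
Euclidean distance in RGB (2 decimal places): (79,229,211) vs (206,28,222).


d = √[(R₁-R₂)² + (G₁-G₂)² + (B₁-B₂)²]
d = √[(79-206)² + (229-28)² + (211-222)²]
d = √[16129 + 40401 + 121]
d = √56651
d ≈ 238.01


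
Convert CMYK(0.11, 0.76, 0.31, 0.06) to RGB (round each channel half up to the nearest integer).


R = 255 × (1-C) × (1-K) = 255 × 0.89 × 0.94 = 213.333 → 213
G = 255 × (1-M) × (1-K) = 255 × 0.24 × 0.94 = 57.528 → 58
B = 255 × (1-Y) × (1-K) = 255 × 0.69 × 0.94 = 165.393 → 165
= RGB(213, 58, 165)


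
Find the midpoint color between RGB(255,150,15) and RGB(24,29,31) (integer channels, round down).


Midpoint: each channel = ⌊(C₁+C₂)/2⌋
R: ⌊(255+24)/2⌋ = 139
G: ⌊(150+29)/2⌋ = 89
B: ⌊(15+31)/2⌋ = 23
= RGB(139, 89, 23)


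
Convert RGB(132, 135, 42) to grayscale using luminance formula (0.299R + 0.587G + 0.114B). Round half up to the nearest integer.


Gray = 0.299×R + 0.587×G + 0.114×B
Gray = 0.299×132 + 0.587×135 + 0.114×42
Gray = 39.468 + 79.245 + 4.788
Gray = 123.501 → round half up → 124
Gray = 124


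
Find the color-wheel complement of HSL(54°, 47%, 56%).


Complement = opposite side of color wheel = hue + 180°
H' = (54 + 180) mod 360 = 234°
S and L unchanged.
= HSL(234°, 47%, 56%)


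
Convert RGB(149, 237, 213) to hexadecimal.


R = 149 → 95 (hex)
G = 237 → ED (hex)
B = 213 → D5 (hex)
Hex = #95EDD5


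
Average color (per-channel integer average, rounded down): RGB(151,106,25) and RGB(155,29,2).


Midpoint: each channel = ⌊(C₁+C₂)/2⌋
R: ⌊(151+155)/2⌋ = 153
G: ⌊(106+29)/2⌋ = 67
B: ⌊(25+2)/2⌋ = 13
= RGB(153, 67, 13)


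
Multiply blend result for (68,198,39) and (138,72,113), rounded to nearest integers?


Multiply: C = A×B/255, rounded to nearest integer
R: 68×138/255 = 9384/255 ≈ 36.800 → 37
G: 198×72/255 = 14256/255 ≈ 55.906 → 56
B: 39×113/255 = 4407/255 ≈ 17.282 → 17
= RGB(37, 56, 17)


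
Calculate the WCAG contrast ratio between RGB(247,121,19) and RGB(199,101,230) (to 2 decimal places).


Linearize each sRGB channel c=v/255: c/12.92 if c ≤ 0.04045 else ((c+0.055)/1.055)^2.4
L = 0.2126×R_lin + 0.7152×G_lin + 0.0722×B_lin
Color 1 (247,121,19):
  R=247: 247/255≈0.9686 > 0.04045 → ((0.9686+0.055)/1.055)^2.4 ≈ 0.93011
  G=121: 121/255≈0.4745 > 0.04045 → ((0.4745+0.055)/1.055)^2.4 ≈ 0.19120
  B=19: 19/255≈0.0745 > 0.04045 → ((0.0745+0.055)/1.055)^2.4 ≈ 0.00651
  L1 = 0.2126×0.93011 + 0.7152×0.19120 + 0.0722×0.00651 ≈ 0.33496
Color 2 (199,101,230):
  R=199: 199/255≈0.7804 > 0.04045 → ((0.7804+0.055)/1.055)^2.4 ≈ 0.57112
  G=101: 101/255≈0.3961 > 0.04045 → ((0.3961+0.055)/1.055)^2.4 ≈ 0.13014
  B=230: 230/255≈0.9020 > 0.04045 → ((0.9020+0.055)/1.055)^2.4 ≈ 0.79130
  L2 = 0.2126×0.57112 + 0.7152×0.13014 + 0.0722×0.79130 ≈ 0.27163
Lighter = 0.33496, Darker = 0.27163
Ratio = (L_lighter + 0.05) / (L_darker + 0.05)
Ratio = (0.33496 + 0.05) / (0.27163 + 0.05) = 0.38496 / 0.32163 ≈ 1.1969
Ratio ≈ 1.20:1


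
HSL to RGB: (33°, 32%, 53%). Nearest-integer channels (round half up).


H=33°, S=0.32, L=0.53
C = (1-|2L-1|)×S = (1-|0.06|)×0.32 = 0.3008
H' = H/60 = 33/60 ≈ 0.5500; X = C×(1-|H' mod 2 - 1|) = 0.16544
m = L - C/2 = 0.53 - 0.1504 = 0.3796
Sector ⌊H'⌋ = 0 → (R',G',B') = (0.3008, 0.16544, 0.0)
RGB = ((R'+m)×255, (G'+m)×255, (B'+m)×255) = (173.502, 138.9852, 96.798)
Round half up → RGB(174, 139, 97)


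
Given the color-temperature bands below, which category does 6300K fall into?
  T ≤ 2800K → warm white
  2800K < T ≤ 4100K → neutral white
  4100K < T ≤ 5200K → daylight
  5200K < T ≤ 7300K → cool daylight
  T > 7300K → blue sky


Temperature: 6300K
5200K < 6300K ≤ 7300K → cool daylight
Classification: cool daylight


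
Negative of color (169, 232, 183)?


Invert: (255-R, 255-G, 255-B)
R: 255-169 = 86
G: 255-232 = 23
B: 255-183 = 72
= RGB(86, 23, 72)


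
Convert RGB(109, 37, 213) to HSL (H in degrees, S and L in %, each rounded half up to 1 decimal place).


Normalize: R'=109/255≈0.4275, G'=37/255≈0.1451, B'=213/255≈0.8353
Max=213/255, Min=37/255, Δ=Max-Min=176/255
L = (Max+Min)/2 = (213+37)/510 = 250/510 = 0.49019… → L = 49.0%
L ≤ 0.5 → S = Δ/(Max+Min) = 176/(213+37) = 176/250 = 0.704 → S = 70.4%
(the 1/255 factors cancel in S and H, so raw channel differences can be used)
Max is B' → H = 60 × ((R-G)/Δ + 4) = 60 × ((109-37)/176 + 4)
  72/176 + 4 = 0.4090… + 4 = 4.4090…
  H = 60 × 4.4090… = 264.545…° → H = 264.5°
= HSL(264.5°, 70.4%, 49.0%)


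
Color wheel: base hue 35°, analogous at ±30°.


Base hue: 35°
Left analog: (35 - 30) mod 360 = 5°
Right analog: (35 + 30) mod 360 = 65°
Analogous hues = 5° and 65°


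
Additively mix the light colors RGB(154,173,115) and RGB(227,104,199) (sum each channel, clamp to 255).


Additive: each channel = min(255, C₁+C₂)
R: 154+227 = 381 → 255
G: 173+104 = 277 → 255
B: 115+199 = 314 → 255
= RGB(255, 255, 255)


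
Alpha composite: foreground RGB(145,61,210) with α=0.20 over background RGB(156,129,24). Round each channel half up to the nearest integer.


C = α×F + (1-α)×B, with 1-α = 0.80
R: 0.20×145 + 0.80×156 = 29.00 + 124.80 = 153.80 → 154
G: 0.20×61 + 0.80×129 = 12.20 + 103.20 = 115.40 → 115
B: 0.20×210 + 0.80×24 = 42.00 + 19.20 = 61.20 → 61
= RGB(154, 115, 61)


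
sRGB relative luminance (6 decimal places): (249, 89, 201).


Linearize each channel (sRGB transfer function): c = v/255; c_lin = c/12.92 if c ≤ 0.04045, else ((c+0.055)/1.055)^2.4
  R: 249/255 ≈ 0.976471 > 0.04045 → ((0.976471+0.055)/1.055)^2.4 ≈ 0.947307
  G: 89/255 ≈ 0.349020 > 0.04045 → ((0.349020+0.055)/1.055)^2.4 ≈ 0.099899
  B: 201/255 ≈ 0.788235 > 0.04045 → ((0.788235+0.055)/1.055)^2.4 ≈ 0.584078
R_lin = 0.947307, G_lin = 0.099899, B_lin = 0.584078
L = 0.2126×R + 0.7152×G + 0.0722×B
L = 0.2126×0.947307 + 0.7152×0.099899 + 0.0722×0.584078
L ≈ 0.315015


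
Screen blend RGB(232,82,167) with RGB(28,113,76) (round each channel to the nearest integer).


Screen: C = 255 - (255-A)×(255-B)/255, rounded to nearest integer
R: 255 - (255-232)×(255-28)/255 = 255 - 5221/255 ≈ 255 - 20.475 = 234.525 → 235
G: 255 - (255-82)×(255-113)/255 = 255 - 24566/255 ≈ 255 - 96.337 = 158.663 → 159
B: 255 - (255-167)×(255-76)/255 = 255 - 15752/255 ≈ 255 - 61.773 = 193.227 → 193
= RGB(235, 159, 193)


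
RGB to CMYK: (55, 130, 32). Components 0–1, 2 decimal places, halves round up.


R'=55/255≈0.2157, G'=130/255≈0.5098, B'=32/255≈0.1255
K = 1 - max(R',G',B') = 1 - 130/255 = 125/255 = 0.49019… → 0.49
(1-R'-K)/(1-K) simplifies to (max-R)/max with max = 130:
C = (130-55)/130 = 75/130 = 0.57692… → 0.58
M = (130-130)/130 = 0/130 = 0 → 0.00
Y = (130-32)/130 = 98/130 = 0.75384… → 0.75
= CMYK(0.58, 0.00, 0.75, 0.49)


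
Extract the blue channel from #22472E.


Color: #22472E
R = 22 = 34
G = 47 = 71
B = 2E = 46
Blue = 46


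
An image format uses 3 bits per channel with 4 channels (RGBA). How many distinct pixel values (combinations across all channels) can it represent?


Total bits = 3 bits/channel × 4 channels = 12 bits
Distinct pixel values = 2^12
= 4,096 pixel values


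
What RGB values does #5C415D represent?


5C → 92 (R)
41 → 65 (G)
5D → 93 (B)
= RGB(92, 65, 93)


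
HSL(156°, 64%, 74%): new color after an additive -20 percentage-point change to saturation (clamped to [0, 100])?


Original S = 64%
Adjustment = -20 percentage points
New S = 64 + (-20) = 44
Clamp to [0, 100] → 44
= HSL(156°, 44%, 74%)


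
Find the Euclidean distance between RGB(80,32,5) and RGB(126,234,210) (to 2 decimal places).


d = √[(R₁-R₂)² + (G₁-G₂)² + (B₁-B₂)²]
d = √[(80-126)² + (32-234)² + (5-210)²]
d = √[2116 + 40804 + 42025]
d = √84945
d ≈ 291.45


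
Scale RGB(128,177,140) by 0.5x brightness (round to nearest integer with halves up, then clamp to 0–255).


Multiply each channel by 0.5, round half up, clamp to [0, 255]
R: 128×0.5 = 64
G: 177×0.5 = 88.5 → round → 89
B: 140×0.5 = 70
= RGB(64, 89, 70)


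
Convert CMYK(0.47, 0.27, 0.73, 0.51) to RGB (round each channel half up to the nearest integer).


R = 255 × (1-C) × (1-K) = 255 × 0.53 × 0.49 = 66.2235 → 66
G = 255 × (1-M) × (1-K) = 255 × 0.73 × 0.49 = 91.2135 → 91
B = 255 × (1-Y) × (1-K) = 255 × 0.27 × 0.49 = 33.7365 → 34
= RGB(66, 91, 34)


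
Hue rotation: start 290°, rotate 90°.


New hue = (H + rotation) mod 360
New hue = (290 + 90) mod 360
= 380 mod 360
= 20°


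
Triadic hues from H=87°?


Triadic: equally spaced at 120° intervals
H1 = 87°
H2 = (87 + 120) mod 360 = 207°
H3 = (87 + 240) mod 360 = 327°
Triadic = 87°, 207°, 327°


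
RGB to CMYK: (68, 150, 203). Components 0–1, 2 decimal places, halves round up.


R'=68/255≈0.2667, G'=150/255≈0.5882, B'=203/255≈0.7961
K = 1 - max(R',G',B') = 1 - 203/255 = 52/255 = 0.20392… → 0.20
(1-R'-K)/(1-K) simplifies to (max-R)/max with max = 203:
C = (203-68)/203 = 135/203 = 0.66502… → 0.67
M = (203-150)/203 = 53/203 = 0.26108… → 0.26
Y = (203-203)/203 = 0/203 = 0 → 0.00
= CMYK(0.67, 0.26, 0.00, 0.20)


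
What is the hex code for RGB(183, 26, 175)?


R = 183 → B7 (hex)
G = 26 → 1A (hex)
B = 175 → AF (hex)
Hex = #B71AAF


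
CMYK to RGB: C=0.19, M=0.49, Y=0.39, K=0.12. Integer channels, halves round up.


R = 255 × (1-C) × (1-K) = 255 × 0.81 × 0.88 = 181.764 → 182
G = 255 × (1-M) × (1-K) = 255 × 0.51 × 0.88 = 114.444 → 114
B = 255 × (1-Y) × (1-K) = 255 × 0.61 × 0.88 = 136.884 → 137
= RGB(182, 114, 137)


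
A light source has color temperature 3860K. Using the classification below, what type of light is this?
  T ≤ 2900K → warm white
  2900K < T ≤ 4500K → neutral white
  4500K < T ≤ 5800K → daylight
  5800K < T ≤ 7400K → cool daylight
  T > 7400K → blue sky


Temperature: 3860K
2900K < 3860K ≤ 4500K → neutral white
Classification: neutral white


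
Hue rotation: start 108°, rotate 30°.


New hue = (H + rotation) mod 360
New hue = (108 + 30) mod 360
= 138 mod 360
= 138°


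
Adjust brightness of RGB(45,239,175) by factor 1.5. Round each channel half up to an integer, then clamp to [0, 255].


Multiply each channel by 1.5, round half up, clamp to [0, 255]
R: 45×1.5 = 67.5 → round → 68
G: 239×1.5 = 358.5 → round → 359 → clamp → 255
B: 175×1.5 = 262.5 → round → 263 → clamp → 255
= RGB(68, 255, 255)


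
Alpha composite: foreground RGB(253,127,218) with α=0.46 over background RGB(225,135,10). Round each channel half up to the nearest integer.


C = α×F + (1-α)×B, with 1-α = 0.54
R: 0.46×253 + 0.54×225 = 116.38 + 121.50 = 237.88 → 238
G: 0.46×127 + 0.54×135 = 58.42 + 72.90 = 131.32 → 131
B: 0.46×218 + 0.54×10 = 100.28 + 5.40 = 105.68 → 106
= RGB(238, 131, 106)


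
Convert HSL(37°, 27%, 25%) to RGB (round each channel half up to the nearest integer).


H=37°, S=0.27, L=0.25
C = (1-|2L-1|)×S = (1-|-0.50|)×0.27 = 0.135
H' = H/60 = 37/60 ≈ 0.6167; X = C×(1-|H' mod 2 - 1|) = 0.08325
m = L - C/2 = 0.25 - 0.0675 = 0.1825
Sector ⌊H'⌋ = 0 → (R',G',B') = (0.135, 0.08325, 0.0)
RGB = ((R'+m)×255, (G'+m)×255, (B'+m)×255) = (80.9625, 67.76625, 46.5375)
Round half up → RGB(81, 68, 47)


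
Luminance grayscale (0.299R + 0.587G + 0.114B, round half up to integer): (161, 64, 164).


Gray = 0.299×R + 0.587×G + 0.114×B
Gray = 0.299×161 + 0.587×64 + 0.114×164
Gray = 48.139 + 37.568 + 18.696
Gray = 104.403 → round half up → 104
Gray = 104


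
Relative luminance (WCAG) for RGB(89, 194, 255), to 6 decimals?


Linearize each channel (sRGB transfer function): c = v/255; c_lin = c/12.92 if c ≤ 0.04045, else ((c+0.055)/1.055)^2.4
  R: 89/255 ≈ 0.349020 > 0.04045 → ((0.349020+0.055)/1.055)^2.4 ≈ 0.099899
  G: 194/255 ≈ 0.760784 > 0.04045 → ((0.760784+0.055)/1.055)^2.4 ≈ 0.539479
  B: 255/255 ≈ 1.000000 > 0.04045 → ((1.000000+0.055)/1.055)^2.4 ≈ 1.000000
R_lin = 0.099899, G_lin = 0.539479, B_lin = 1.000000
L = 0.2126×R + 0.7152×G + 0.0722×B
L = 0.2126×0.099899 + 0.7152×0.539479 + 0.0722×1.000000
L ≈ 0.479274


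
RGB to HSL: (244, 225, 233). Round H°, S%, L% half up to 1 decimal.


Normalize: R'=244/255≈0.9569, G'=225/255≈0.8824, B'=233/255≈0.9137
Max=244/255, Min=225/255, Δ=Max-Min=19/255
L = (Max+Min)/2 = (244+225)/510 = 469/510 = 0.91960… → L = 92.0%
L > 0.5 → S = Δ/(2-Max-Min) = 19/(510-244-225) = 19/41 = 0.46341… → S = 46.3%
(the 1/255 factors cancel in S and H, so raw channel differences can be used)
Max is R' → H = 60 × (((G-B)/Δ) mod 6) = 60 × (((225-233)/19) mod 6)
  (-8)/19 = -0.4210…; negative, so add 6 → 5.5789…
  H = 60 × 5.5789… = 334.736…° → H = 334.7°
= HSL(334.7°, 46.3%, 92.0%)


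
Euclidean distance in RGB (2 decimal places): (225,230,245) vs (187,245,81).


d = √[(R₁-R₂)² + (G₁-G₂)² + (B₁-B₂)²]
d = √[(225-187)² + (230-245)² + (245-81)²]
d = √[1444 + 225 + 26896]
d = √28565
d ≈ 169.01


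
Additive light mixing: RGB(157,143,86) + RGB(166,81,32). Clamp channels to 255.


Additive: each channel = min(255, C₁+C₂)
R: 157+166 = 323 → 255
G: 143+81 = 224 → 224
B: 86+32 = 118 → 118
= RGB(255, 224, 118)


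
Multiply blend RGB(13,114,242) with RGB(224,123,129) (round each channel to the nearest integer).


Multiply: C = A×B/255, rounded to nearest integer
R: 13×224/255 = 2912/255 ≈ 11.420 → 11
G: 114×123/255 = 14022/255 ≈ 54.988 → 55
B: 242×129/255 = 31218/255 ≈ 122.424 → 122
= RGB(11, 55, 122)


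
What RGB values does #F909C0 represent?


F9 → 249 (R)
09 → 9 (G)
C0 → 192 (B)
= RGB(249, 9, 192)


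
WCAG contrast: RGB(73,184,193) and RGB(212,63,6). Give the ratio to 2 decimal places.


Linearize each sRGB channel c=v/255: c/12.92 if c ≤ 0.04045 else ((c+0.055)/1.055)^2.4
L = 0.2126×R_lin + 0.7152×G_lin + 0.0722×B_lin
Color 1 (73,184,193):
  R=73: 73/255≈0.2863 > 0.04045 → ((0.2863+0.055)/1.055)^2.4 ≈ 0.06663
  G=184: 184/255≈0.7216 > 0.04045 → ((0.7216+0.055)/1.055)^2.4 ≈ 0.47932
  B=193: 193/255≈0.7569 > 0.04045 → ((0.7569+0.055)/1.055)^2.4 ≈ 0.53328
  L1 = 0.2126×0.06663 + 0.7152×0.47932 + 0.0722×0.53328 ≈ 0.39548
Color 2 (212,63,6):
  R=212: 212/255≈0.8314 > 0.04045 → ((0.8314+0.055)/1.055)^2.4 ≈ 0.65837
  G=63: 63/255≈0.2471 > 0.04045 → ((0.2471+0.055)/1.055)^2.4 ≈ 0.04971
  B=6: 6/255≈0.0235 ≤ 0.04045 → 0.0235/12.92 ≈ 0.00182
  L2 = 0.2126×0.65837 + 0.7152×0.04971 + 0.0722×0.00182 ≈ 0.17565
Lighter = 0.39548, Darker = 0.17565
Ratio = (L_lighter + 0.05) / (L_darker + 0.05)
Ratio = (0.39548 + 0.05) / (0.17565 + 0.05) = 0.44548 / 0.22565 ≈ 1.9742
Ratio ≈ 1.97:1


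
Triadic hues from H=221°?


Triadic: equally spaced at 120° intervals
H1 = 221°
H2 = (221 + 120) mod 360 = 341°
H3 = (221 + 240) mod 360 = 101°
Triadic = 221°, 341°, 101°


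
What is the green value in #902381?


Color: #902381
R = 90 = 144
G = 23 = 35
B = 81 = 129
Green = 35


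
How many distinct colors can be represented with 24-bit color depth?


Colors = 2^bits = 2^24
= 16,777,216 colors


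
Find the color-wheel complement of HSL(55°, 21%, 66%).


Complement = opposite side of color wheel = hue + 180°
H' = (55 + 180) mod 360 = 235°
S and L unchanged.
= HSL(235°, 21%, 66%)


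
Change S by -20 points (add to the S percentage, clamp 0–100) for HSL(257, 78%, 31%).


Original S = 78%
Adjustment = -20 percentage points
New S = 78 + (-20) = 58
Clamp to [0, 100] → 58
= HSL(257°, 58%, 31%)


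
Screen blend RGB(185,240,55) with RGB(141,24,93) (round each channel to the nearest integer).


Screen: C = 255 - (255-A)×(255-B)/255, rounded to nearest integer
R: 255 - (255-185)×(255-141)/255 = 255 - 7980/255 ≈ 255 - 31.294 = 223.706 → 224
G: 255 - (255-240)×(255-24)/255 = 255 - 3465/255 ≈ 255 - 13.588 = 241.412 → 241
B: 255 - (255-55)×(255-93)/255 = 255 - 32400/255 ≈ 255 - 127.059 = 127.941 → 128
= RGB(224, 241, 128)


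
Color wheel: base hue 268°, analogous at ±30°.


Base hue: 268°
Left analog: (268 - 30) mod 360 = 238°
Right analog: (268 + 30) mod 360 = 298°
Analogous hues = 238° and 298°


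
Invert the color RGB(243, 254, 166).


Invert: (255-R, 255-G, 255-B)
R: 255-243 = 12
G: 255-254 = 1
B: 255-166 = 89
= RGB(12, 1, 89)


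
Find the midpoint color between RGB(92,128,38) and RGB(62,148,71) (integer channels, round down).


Midpoint: each channel = ⌊(C₁+C₂)/2⌋
R: ⌊(92+62)/2⌋ = 77
G: ⌊(128+148)/2⌋ = 138
B: ⌊(38+71)/2⌋ = 54
= RGB(77, 138, 54)


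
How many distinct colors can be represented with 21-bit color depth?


Colors = 2^bits = 2^21
= 2,097,152 colors


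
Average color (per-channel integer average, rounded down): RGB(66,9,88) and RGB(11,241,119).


Midpoint: each channel = ⌊(C₁+C₂)/2⌋
R: ⌊(66+11)/2⌋ = 38
G: ⌊(9+241)/2⌋ = 125
B: ⌊(88+119)/2⌋ = 103
= RGB(38, 125, 103)


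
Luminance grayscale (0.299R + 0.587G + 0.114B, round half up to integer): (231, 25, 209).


Gray = 0.299×R + 0.587×G + 0.114×B
Gray = 0.299×231 + 0.587×25 + 0.114×209
Gray = 69.069 + 14.675 + 23.826
Gray = 107.570 → round half up → 108
Gray = 108


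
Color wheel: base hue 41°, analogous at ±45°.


Base hue: 41°
Left analog: (41 - 45) mod 360 = 356°
Right analog: (41 + 45) mod 360 = 86°
Analogous hues = 356° and 86°


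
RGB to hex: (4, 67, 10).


R = 4 → 04 (hex)
G = 67 → 43 (hex)
B = 10 → 0A (hex)
Hex = #04430A


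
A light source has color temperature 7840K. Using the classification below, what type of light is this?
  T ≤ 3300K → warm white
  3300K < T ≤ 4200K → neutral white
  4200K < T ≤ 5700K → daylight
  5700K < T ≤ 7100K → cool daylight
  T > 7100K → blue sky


Temperature: 7840K
7840K > 7100K → blue sky
Classification: blue sky


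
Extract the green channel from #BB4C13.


Color: #BB4C13
R = BB = 187
G = 4C = 76
B = 13 = 19
Green = 76


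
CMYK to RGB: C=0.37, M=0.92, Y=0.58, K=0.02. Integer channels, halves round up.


R = 255 × (1-C) × (1-K) = 255 × 0.63 × 0.98 = 157.437 → 157
G = 255 × (1-M) × (1-K) = 255 × 0.08 × 0.98 = 19.992 → 20
B = 255 × (1-Y) × (1-K) = 255 × 0.42 × 0.98 = 104.958 → 105
= RGB(157, 20, 105)


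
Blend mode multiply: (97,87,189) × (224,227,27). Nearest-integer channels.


Multiply: C = A×B/255, rounded to nearest integer
R: 97×224/255 = 21728/255 ≈ 85.208 → 85
G: 87×227/255 = 19749/255 ≈ 77.447 → 77
B: 189×27/255 = 5103/255 ≈ 20.012 → 20
= RGB(85, 77, 20)


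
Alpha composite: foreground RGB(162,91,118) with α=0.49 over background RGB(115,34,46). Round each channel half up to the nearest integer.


C = α×F + (1-α)×B, with 1-α = 0.51
R: 0.49×162 + 0.51×115 = 79.38 + 58.65 = 138.03 → 138
G: 0.49×91 + 0.51×34 = 44.59 + 17.34 = 61.93 → 62
B: 0.49×118 + 0.51×46 = 57.82 + 23.46 = 81.28 → 81
= RGB(138, 62, 81)


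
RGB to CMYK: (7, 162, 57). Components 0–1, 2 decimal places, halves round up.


R'=7/255≈0.0275, G'=162/255≈0.6353, B'=57/255≈0.2235
K = 1 - max(R',G',B') = 1 - 162/255 = 93/255 = 0.36470… → 0.36
(1-R'-K)/(1-K) simplifies to (max-R)/max with max = 162:
C = (162-7)/162 = 155/162 = 0.95679… → 0.96
M = (162-162)/162 = 0/162 = 0 → 0.00
Y = (162-57)/162 = 105/162 = 0.64814… → 0.65
= CMYK(0.96, 0.00, 0.65, 0.36)


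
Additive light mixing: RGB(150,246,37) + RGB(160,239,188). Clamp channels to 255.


Additive: each channel = min(255, C₁+C₂)
R: 150+160 = 310 → 255
G: 246+239 = 485 → 255
B: 37+188 = 225 → 225
= RGB(255, 255, 225)


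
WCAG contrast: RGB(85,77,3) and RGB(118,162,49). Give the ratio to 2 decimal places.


Linearize each sRGB channel c=v/255: c/12.92 if c ≤ 0.04045 else ((c+0.055)/1.055)^2.4
L = 0.2126×R_lin + 0.7152×G_lin + 0.0722×B_lin
Color 1 (85,77,3):
  R=85: 85/255≈0.3333 > 0.04045 → ((0.3333+0.055)/1.055)^2.4 ≈ 0.09084
  G=77: 77/255≈0.3020 > 0.04045 → ((0.3020+0.055)/1.055)^2.4 ≈ 0.07421
  B=3: 3/255≈0.0118 ≤ 0.04045 → 0.0118/12.92 ≈ 0.00091
  L1 = 0.2126×0.09084 + 0.7152×0.07421 + 0.0722×0.00091 ≈ 0.07246
Color 2 (118,162,49):
  R=118: 118/255≈0.4627 > 0.04045 → ((0.4627+0.055)/1.055)^2.4 ≈ 0.18116
  G=162: 162/255≈0.6353 > 0.04045 → ((0.6353+0.055)/1.055)^2.4 ≈ 0.36131
  B=49: 49/255≈0.1922 > 0.04045 → ((0.1922+0.055)/1.055)^2.4 ≈ 0.03071
  L2 = 0.2126×0.18116 + 0.7152×0.36131 + 0.0722×0.03071 ≈ 0.29914
Lighter = 0.29914, Darker = 0.07246
Ratio = (L_lighter + 0.05) / (L_darker + 0.05)
Ratio = (0.29914 + 0.05) / (0.07246 + 0.05) = 0.34914 / 0.12246 ≈ 2.8511
Ratio ≈ 2.85:1


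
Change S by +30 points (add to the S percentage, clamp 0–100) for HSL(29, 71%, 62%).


Original S = 71%
Adjustment = +30 percentage points
New S = 71 + (30) = 101
Clamp to [0, 100] → 100
= HSL(29°, 100%, 62%)


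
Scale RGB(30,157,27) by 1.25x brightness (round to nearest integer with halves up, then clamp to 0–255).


Multiply each channel by 1.25, round half up, clamp to [0, 255]
R: 30×1.25 = 37.5 → round → 38
G: 157×1.25 = 196.25 → round → 196
B: 27×1.25 = 33.75 → round → 34
= RGB(38, 196, 34)


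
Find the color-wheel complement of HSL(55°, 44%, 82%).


Complement = opposite side of color wheel = hue + 180°
H' = (55 + 180) mod 360 = 235°
S and L unchanged.
= HSL(235°, 44%, 82%)


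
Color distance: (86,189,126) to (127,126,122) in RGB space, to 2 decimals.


d = √[(R₁-R₂)² + (G₁-G₂)² + (B₁-B₂)²]
d = √[(86-127)² + (189-126)² + (126-122)²]
d = √[1681 + 3969 + 16]
d = √5666
d ≈ 75.27


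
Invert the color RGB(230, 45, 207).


Invert: (255-R, 255-G, 255-B)
R: 255-230 = 25
G: 255-45 = 210
B: 255-207 = 48
= RGB(25, 210, 48)


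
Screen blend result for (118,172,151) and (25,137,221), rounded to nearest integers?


Screen: C = 255 - (255-A)×(255-B)/255, rounded to nearest integer
R: 255 - (255-118)×(255-25)/255 = 255 - 31510/255 ≈ 255 - 123.569 = 131.431 → 131
G: 255 - (255-172)×(255-137)/255 = 255 - 9794/255 ≈ 255 - 38.408 = 216.592 → 217
B: 255 - (255-151)×(255-221)/255 = 255 - 3536/255 ≈ 255 - 13.867 = 241.133 → 241
= RGB(131, 217, 241)


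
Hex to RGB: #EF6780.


EF → 239 (R)
67 → 103 (G)
80 → 128 (B)
= RGB(239, 103, 128)


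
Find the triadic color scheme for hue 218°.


Triadic: equally spaced at 120° intervals
H1 = 218°
H2 = (218 + 120) mod 360 = 338°
H3 = (218 + 240) mod 360 = 98°
Triadic = 218°, 338°, 98°


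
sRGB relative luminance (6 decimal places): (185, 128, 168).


Linearize each channel (sRGB transfer function): c = v/255; c_lin = c/12.92 if c ≤ 0.04045, else ((c+0.055)/1.055)^2.4
  R: 185/255 ≈ 0.725490 > 0.04045 → ((0.725490+0.055)/1.055)^2.4 ≈ 0.485150
  G: 128/255 ≈ 0.501961 > 0.04045 → ((0.501961+0.055)/1.055)^2.4 ≈ 0.215861
  B: 168/255 ≈ 0.658824 > 0.04045 → ((0.658824+0.055)/1.055)^2.4 ≈ 0.391572
R_lin = 0.485150, G_lin = 0.215861, B_lin = 0.391572
L = 0.2126×R + 0.7152×G + 0.0722×B
L = 0.2126×0.485150 + 0.7152×0.215861 + 0.0722×0.391572
L ≈ 0.285798


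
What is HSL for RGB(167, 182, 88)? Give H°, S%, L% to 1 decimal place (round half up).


Normalize: R'=167/255≈0.6549, G'=182/255≈0.7137, B'=88/255≈0.3451
Max=182/255, Min=88/255, Δ=Max-Min=94/255
L = (Max+Min)/2 = (182+88)/510 = 270/510 = 0.52941… → L = 52.9%
L > 0.5 → S = Δ/(2-Max-Min) = 94/(510-182-88) = 94/240 = 0.39166… → S = 39.2%
(the 1/255 factors cancel in S and H, so raw channel differences can be used)
Max is G' → H = 60 × ((B-R)/Δ + 2) = 60 × ((88-167)/94 + 2)
  -79/94 + 2 = -0.8404… + 2 = 1.1595…
  H = 60 × 1.1595… = 69.574…° → H = 69.6°
= HSL(69.6°, 39.2%, 52.9%)


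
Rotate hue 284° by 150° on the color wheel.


New hue = (H + rotation) mod 360
New hue = (284 + 150) mod 360
= 434 mod 360
= 74°


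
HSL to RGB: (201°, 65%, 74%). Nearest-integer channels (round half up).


H=201°, S=0.65, L=0.74
C = (1-|2L-1|)×S = (1-|0.48|)×0.65 = 0.338
H' = H/60 = 201/60 ≈ 3.3500; X = C×(1-|H' mod 2 - 1|) = 0.2197
m = L - C/2 = 0.74 - 0.169 = 0.571
Sector ⌊H'⌋ = 3 → (R',G',B') = (0.0, 0.2197, 0.338)
RGB = ((R'+m)×255, (G'+m)×255, (B'+m)×255) = (145.605, 201.6285, 231.795)
Round half up → RGB(146, 202, 232)


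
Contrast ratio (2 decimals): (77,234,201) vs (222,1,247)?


Linearize each sRGB channel c=v/255: c/12.92 if c ≤ 0.04045 else ((c+0.055)/1.055)^2.4
L = 0.2126×R_lin + 0.7152×G_lin + 0.0722×B_lin
Color 1 (77,234,201):
  R=77: 77/255≈0.3020 > 0.04045 → ((0.3020+0.055)/1.055)^2.4 ≈ 0.07421
  G=234: 234/255≈0.9176 > 0.04045 → ((0.9176+0.055)/1.055)^2.4 ≈ 0.82279
  B=201: 201/255≈0.7882 > 0.04045 → ((0.7882+0.055)/1.055)^2.4 ≈ 0.58408
  L1 = 0.2126×0.07421 + 0.7152×0.82279 + 0.0722×0.58408 ≈ 0.64640
Color 2 (222,1,247):
  R=222: 222/255≈0.8706 > 0.04045 → ((0.8706+0.055)/1.055)^2.4 ≈ 0.73046
  G=1: 1/255≈0.0039 ≤ 0.04045 → 0.0039/12.92 ≈ 0.00030
  B=247: 247/255≈0.9686 > 0.04045 → ((0.9686+0.055)/1.055)^2.4 ≈ 0.93011
  L2 = 0.2126×0.73046 + 0.7152×0.00030 + 0.0722×0.93011 ≈ 0.22267
Lighter = 0.64640, Darker = 0.22267
Ratio = (L_lighter + 0.05) / (L_darker + 0.05)
Ratio = (0.64640 + 0.05) / (0.22267 + 0.05) = 0.69640 / 0.27267 ≈ 2.5540
Ratio ≈ 2.55:1


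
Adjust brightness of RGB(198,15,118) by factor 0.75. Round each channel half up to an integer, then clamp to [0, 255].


Multiply each channel by 0.75, round half up, clamp to [0, 255]
R: 198×0.75 = 148.5 → round → 149
G: 15×0.75 = 11.25 → round → 11
B: 118×0.75 = 88.5 → round → 89
= RGB(149, 11, 89)


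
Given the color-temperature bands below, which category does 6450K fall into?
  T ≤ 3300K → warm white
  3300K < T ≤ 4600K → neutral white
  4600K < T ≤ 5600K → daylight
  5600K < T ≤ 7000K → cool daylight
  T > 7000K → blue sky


Temperature: 6450K
5600K < 6450K ≤ 7000K → cool daylight
Classification: cool daylight
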